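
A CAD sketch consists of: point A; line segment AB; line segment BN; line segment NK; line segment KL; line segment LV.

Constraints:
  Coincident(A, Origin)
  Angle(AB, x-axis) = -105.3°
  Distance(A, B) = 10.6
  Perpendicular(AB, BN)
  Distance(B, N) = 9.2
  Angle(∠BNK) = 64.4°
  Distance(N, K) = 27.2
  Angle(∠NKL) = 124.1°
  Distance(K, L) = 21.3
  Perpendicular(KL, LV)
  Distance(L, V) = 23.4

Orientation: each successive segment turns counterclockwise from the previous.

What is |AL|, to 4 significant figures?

29.15

∠BNK = 64.4° gives NK at 100.3° from the x-axis; with |NK| = 27.2, K = (1.213, 14.11). ∠NKL = 124.1° gives KL at 156.2° from the x-axis; with |KL| = 21.3, L = (-18.28, 22.71). Then |AL| = |L − A| = 29.15.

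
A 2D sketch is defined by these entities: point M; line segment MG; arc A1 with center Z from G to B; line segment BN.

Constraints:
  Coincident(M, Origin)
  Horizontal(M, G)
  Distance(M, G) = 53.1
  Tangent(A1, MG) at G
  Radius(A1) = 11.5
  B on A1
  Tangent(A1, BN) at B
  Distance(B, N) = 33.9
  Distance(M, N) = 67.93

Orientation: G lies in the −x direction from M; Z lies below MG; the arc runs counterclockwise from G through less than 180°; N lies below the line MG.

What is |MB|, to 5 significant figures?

65.583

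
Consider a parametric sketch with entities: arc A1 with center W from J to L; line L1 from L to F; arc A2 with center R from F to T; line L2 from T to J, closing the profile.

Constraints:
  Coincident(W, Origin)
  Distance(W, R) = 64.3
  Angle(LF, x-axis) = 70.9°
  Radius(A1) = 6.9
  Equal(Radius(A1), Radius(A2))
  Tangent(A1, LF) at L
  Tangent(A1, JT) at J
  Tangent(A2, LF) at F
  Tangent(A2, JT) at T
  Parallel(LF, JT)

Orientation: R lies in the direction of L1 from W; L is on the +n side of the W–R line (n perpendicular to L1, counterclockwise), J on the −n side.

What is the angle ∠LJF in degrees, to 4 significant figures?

77.89°

Tangency of A1 to both parallel lines with radius 6.9 puts L and J at W ± 6.9·n: L = (-6.520, 2.258), J = (6.520, -2.258). Equal radii place F and T the same way about R: F = R + 6.9·n = (14.52, 63.02), T = R − 6.9·n = (27.56, 58.50). Then cos ∠LJF = JL·JF / (|JL||JF|), giving 77.89°.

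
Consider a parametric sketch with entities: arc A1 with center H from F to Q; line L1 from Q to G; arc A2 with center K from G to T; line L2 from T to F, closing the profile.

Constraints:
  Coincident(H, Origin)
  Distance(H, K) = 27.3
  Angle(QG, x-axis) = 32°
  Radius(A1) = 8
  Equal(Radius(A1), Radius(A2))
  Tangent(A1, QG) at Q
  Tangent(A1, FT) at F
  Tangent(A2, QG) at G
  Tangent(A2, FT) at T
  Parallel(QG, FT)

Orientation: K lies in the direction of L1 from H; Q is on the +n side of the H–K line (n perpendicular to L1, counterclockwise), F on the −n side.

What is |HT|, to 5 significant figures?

28.448

Tangency of A1 to both parallel lines with radius 8.0 puts Q and F at H ± 8.0·n: Q = (-4.2394, 6.7844), F = (4.2394, -6.7844). Equal radii place G and T the same way about K: G = K + 8.0·n = (18.912, 21.251), T = K − 8.0·n = (27.391, 7.6824). Then |HT| = |T − H| = 28.448.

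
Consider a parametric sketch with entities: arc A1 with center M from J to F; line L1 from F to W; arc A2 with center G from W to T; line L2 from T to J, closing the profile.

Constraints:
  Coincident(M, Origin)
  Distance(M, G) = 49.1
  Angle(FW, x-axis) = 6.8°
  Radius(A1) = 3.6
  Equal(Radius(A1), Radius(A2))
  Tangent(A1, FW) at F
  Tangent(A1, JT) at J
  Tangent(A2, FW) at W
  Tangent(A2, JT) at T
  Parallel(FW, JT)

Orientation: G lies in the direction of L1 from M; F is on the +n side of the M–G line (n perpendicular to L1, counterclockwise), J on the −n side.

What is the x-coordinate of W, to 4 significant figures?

48.33

The slot axis is L1's direction at 6.8°, so u = (cos 6.8°, sin 6.8°) = (0.9930, 0.1184) and n = (−sin 6.8°, cos 6.8°) = (-0.1184, 0.9930). M is at the origin and G lies 49.1 along u from M, so G = 49.1·u = (48.75, 5.814). Tangency of A1 to both parallel lines with radius 3.6 puts F and J at M ± 3.6·n: F = (-0.4263, 3.575), J = (0.4263, -3.575). Equal radii place W and T the same way about G: W = G + 3.6·n = (48.33, 9.388), T = G − 3.6·n = (49.18, 2.239). So W.x = 48.33.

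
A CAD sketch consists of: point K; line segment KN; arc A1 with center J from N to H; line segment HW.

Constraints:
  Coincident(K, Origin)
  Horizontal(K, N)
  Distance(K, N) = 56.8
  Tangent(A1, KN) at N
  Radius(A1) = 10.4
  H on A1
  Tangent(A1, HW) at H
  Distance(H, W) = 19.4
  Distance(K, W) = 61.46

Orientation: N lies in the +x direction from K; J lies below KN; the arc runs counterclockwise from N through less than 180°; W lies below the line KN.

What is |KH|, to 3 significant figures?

48.7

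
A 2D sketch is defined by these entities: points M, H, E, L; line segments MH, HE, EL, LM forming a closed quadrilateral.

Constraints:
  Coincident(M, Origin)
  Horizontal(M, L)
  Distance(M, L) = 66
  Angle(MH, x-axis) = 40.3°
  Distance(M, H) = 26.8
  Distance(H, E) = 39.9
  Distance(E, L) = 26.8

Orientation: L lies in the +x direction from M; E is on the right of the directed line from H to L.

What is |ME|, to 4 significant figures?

46.30

Checks: |HE| = 39.90 ✓; |EL| = 26.80 ✓.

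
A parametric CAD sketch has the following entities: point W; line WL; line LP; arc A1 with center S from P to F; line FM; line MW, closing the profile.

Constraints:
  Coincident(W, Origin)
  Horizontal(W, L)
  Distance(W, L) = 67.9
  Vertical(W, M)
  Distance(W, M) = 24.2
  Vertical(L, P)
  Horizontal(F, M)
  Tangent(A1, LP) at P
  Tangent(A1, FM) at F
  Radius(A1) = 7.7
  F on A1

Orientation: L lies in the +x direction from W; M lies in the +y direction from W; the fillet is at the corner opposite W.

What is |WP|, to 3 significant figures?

69.9

W is at the origin; W and L share the same y with |WL| = 67.9 and L on the +x side, so L = (67.9, 0.00). W and M share the same x with |WM| = 24.2 and M on the +y side, so M = (0.00, 24.2). The virtual corner opposite W is at (67.9, 24.2). The tangent condition forces SP to be normal to LP and the tangent condition forces SF to be normal to FM, with radius 7.7, so the center S sits 7.7 in from both sides at S = (60.2, 16.5). That places the tangent points at P = (67.9, 16.5) on LP and F = (60.2, 24.2) on FM. Then |WP| = |P − W| = 69.9.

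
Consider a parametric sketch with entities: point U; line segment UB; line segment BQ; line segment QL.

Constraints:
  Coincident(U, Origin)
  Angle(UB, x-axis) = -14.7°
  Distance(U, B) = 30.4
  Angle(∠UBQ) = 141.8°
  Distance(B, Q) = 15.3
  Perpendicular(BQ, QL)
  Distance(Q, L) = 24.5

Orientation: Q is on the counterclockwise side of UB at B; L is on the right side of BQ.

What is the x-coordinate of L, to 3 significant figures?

53.2

U is at the origin; UB runs at -14.7° with length 30.4, so B = 30.4·(cos -14.7°, sin -14.7°) = (29.4, -7.71). ∠UBQ = 141.8°, so BQ runs at -14.7° + (180° − 141.8°) = 23.5° from the x-axis; with |BQ| = 15.3, Q = B + 15.3·(cos 23.5°, sin 23.5°) = (43.4, -1.61). BQ is perpendicular to QL; with |QL| = 24.5 on the right of BQ, L = Q + 24.5·(0.399, -0.917) = (53.2, -24.1). So L.x = 53.2.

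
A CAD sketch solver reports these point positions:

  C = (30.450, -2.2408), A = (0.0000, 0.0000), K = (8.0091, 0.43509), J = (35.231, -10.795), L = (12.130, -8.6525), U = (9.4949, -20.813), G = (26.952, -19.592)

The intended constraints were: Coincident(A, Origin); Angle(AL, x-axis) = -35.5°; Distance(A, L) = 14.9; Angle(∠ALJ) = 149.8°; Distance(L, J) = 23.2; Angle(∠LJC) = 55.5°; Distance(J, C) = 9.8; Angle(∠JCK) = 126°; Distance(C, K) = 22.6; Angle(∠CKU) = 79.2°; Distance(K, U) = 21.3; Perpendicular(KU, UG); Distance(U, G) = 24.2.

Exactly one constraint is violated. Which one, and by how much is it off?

Distance(U, G) = 24.2 — off by 6.70.

A = (0.00, 0.00) ✓; AL at -35.50° ✓; |AL| = 14.90 ✓; ∠ALJ = 149.8° ✓; |LJ| = 23.20 ✓; ∠LJC = 55.50° ✓; |JC| = 9.800 ✓; ∠JCK = 126.0° ✓; |CK| = 22.60 ✓; ∠CKU = 79.20° ✓; |KU| = 21.30 ✓; ∠(KU, UG) = 90.00° ✓; |UG| = 17.50 ✗.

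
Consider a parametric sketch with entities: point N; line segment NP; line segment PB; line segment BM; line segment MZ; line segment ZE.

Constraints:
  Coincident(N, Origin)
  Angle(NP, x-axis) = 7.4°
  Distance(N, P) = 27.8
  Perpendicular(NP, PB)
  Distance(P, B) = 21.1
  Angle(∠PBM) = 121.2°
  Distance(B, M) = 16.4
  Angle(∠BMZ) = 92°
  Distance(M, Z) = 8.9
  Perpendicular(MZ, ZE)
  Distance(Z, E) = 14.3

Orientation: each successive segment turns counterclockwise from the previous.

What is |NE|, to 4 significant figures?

25.30

N is at the origin; NP runs at 7.4° with length 27.8, so P = (27.57, 3.581). NP is perpendicular to PB, so PB runs at 97.40°; with |PB| = 21.1, B = (24.85, 24.50). ∠PBM = 121.2° gives BM at 156.2° from the x-axis; with |BM| = 16.4, M = (9.846, 31.12). ∠BMZ = 92.0° gives MZ at -115.8° from the x-axis; with |MZ| = 8.9, Z = (5.972, 23.11). MZ is perpendicular to ZE, so ZE runs at -25.80°; with |ZE| = 14.3, E = (18.85, 16.89). Then |NE| = |E − N| = 25.30.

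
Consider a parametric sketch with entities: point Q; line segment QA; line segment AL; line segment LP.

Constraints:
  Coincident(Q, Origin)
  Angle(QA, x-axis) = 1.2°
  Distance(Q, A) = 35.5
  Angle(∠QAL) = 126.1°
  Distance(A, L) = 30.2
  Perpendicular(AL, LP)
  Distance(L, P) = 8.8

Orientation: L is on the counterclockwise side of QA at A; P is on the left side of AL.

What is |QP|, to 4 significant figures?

54.85

Q is at the origin; QA runs at 1.2° with length 35.5, so A = 35.5·(cos 1.2°, sin 1.2°) = (35.49, 0.7435). ∠QAL = 126.1°, so AL runs at 1.2° + (180° − 126.1°) = 55.10° from the x-axis; with |AL| = 30.2, L = A + 30.2·(cos 55.10°, sin 55.10°) = (52.77, 25.51). AL is perpendicular to LP; with |LP| = 8.8 on the left of AL, P = L + 8.8·(-0.8202, 0.5721) = (45.55, 30.55). Then |QP| = |P − Q| = 54.85.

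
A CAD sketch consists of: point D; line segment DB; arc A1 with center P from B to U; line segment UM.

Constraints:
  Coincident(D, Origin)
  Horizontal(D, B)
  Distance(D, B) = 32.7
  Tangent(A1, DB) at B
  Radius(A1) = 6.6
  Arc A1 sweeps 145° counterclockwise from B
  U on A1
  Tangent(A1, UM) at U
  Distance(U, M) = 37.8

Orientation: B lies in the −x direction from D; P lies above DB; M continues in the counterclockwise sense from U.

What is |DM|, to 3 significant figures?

68.7

D is at the origin; D and B share the same y with |DB| = 32.7 and B on the −x side, so B = (-32.7, 0.00). Since A1 is tangent to DB there, PB ⟂ DB, so P = B + (0, 6.6) = (-32.7, 6.60). On A1, B sits at bearing -90° from P; a 145° counterclockwise sweep puts U at bearing 55°, so U = P + 6.6·(cos 55°, sin 55°) = (-28.9, 12.0). The tangent condition forces PU to be normal to UM, so UM runs along (−sin 55°, cos 55°); with |UM| = 37.8, M = (-59.9, 33.7). Then |DM| = |M − D| = 68.7.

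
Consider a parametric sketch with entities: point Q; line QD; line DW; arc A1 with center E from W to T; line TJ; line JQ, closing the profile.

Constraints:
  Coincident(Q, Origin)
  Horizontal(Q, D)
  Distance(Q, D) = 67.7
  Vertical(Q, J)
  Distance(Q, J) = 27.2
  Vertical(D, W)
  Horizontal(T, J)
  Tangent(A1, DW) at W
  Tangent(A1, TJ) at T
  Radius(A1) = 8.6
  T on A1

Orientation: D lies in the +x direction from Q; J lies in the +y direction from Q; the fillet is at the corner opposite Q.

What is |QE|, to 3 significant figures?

62.0

Q is at the origin; Q and D share the same y with |QD| = 67.7 and D on the +x side, so D = (67.7, 0.00). Q and J share the same x with |QJ| = 27.2 and J on the +y side, so J = (0.00, 27.2). The virtual corner opposite Q is at (67.7, 27.2). The tangent condition forces EW to be normal to DW and tangency of A1 to TJ means the radius ET is perpendicular to TJ, with radius 8.6, so the center E sits 8.6 in from both sides at E = (59.1, 18.6). Then |QE| = |E − Q| = 62.0.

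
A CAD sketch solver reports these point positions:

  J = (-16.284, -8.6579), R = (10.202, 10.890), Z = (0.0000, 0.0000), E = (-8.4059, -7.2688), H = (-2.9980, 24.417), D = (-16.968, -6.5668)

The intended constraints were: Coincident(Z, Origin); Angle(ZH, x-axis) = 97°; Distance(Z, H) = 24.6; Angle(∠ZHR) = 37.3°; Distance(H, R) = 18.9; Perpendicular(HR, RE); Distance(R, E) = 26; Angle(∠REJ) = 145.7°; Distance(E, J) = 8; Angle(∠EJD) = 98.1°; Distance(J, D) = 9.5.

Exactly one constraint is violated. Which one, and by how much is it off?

Distance(J, D) = 9.5 — off by 7.30.

Z = (0.00, 0.00) ✓; ZH at 97.00° ✓; |ZH| = 24.60 ✓; ∠ZHR = 37.30° ✓; |HR| = 18.90 ✓; ∠(HR, RE) = 90.00° ✓; |RE| = 26.00 ✓; ∠REJ = 145.7° ✓; |EJ| = 8.000 ✓; ∠EJD = 98.11° ✓; |JD| = 2.200 ✗.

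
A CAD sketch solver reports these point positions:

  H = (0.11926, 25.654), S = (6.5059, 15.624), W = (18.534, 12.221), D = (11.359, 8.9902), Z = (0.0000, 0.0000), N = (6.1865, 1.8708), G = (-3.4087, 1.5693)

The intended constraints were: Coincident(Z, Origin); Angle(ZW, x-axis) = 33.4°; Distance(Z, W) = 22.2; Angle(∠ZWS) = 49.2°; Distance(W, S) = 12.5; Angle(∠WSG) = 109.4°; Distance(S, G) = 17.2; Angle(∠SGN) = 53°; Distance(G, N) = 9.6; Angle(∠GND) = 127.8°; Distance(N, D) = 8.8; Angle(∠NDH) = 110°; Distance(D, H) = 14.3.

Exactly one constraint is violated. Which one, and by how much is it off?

Distance(D, H) = 14.3 — off by 5.80.

Z = (0.00, 0.00) ✓; ZW at 33.40° ✓; |ZW| = 22.20 ✓; ∠ZWS = 49.20° ✓; |WS| = 12.50 ✓; ∠WSG = 109.4° ✓; |SG| = 17.20 ✓; ∠SGN = 53.00° ✓; |GN| = 9.600 ✓; ∠GND = 127.8° ✓; |ND| = 8.800 ✓; ∠NDH = 110.0° ✓; |DH| = 20.10 ✗.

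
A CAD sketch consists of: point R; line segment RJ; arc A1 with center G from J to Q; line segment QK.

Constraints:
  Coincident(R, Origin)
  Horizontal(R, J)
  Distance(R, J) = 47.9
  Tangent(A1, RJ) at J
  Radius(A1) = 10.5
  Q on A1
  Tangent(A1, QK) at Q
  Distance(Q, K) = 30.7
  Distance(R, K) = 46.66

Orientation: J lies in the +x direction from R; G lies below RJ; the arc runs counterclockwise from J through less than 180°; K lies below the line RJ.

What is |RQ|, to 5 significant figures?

38.585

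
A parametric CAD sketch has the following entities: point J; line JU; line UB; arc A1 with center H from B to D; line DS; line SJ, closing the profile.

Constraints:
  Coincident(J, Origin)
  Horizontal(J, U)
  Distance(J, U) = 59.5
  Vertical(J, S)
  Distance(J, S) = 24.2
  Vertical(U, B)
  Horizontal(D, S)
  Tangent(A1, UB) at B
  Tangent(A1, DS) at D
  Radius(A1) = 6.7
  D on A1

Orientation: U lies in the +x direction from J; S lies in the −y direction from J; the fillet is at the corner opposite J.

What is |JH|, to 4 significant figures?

55.62

J is at the origin; JU is horizontal with |JU| = 59.5 and U on the +x side, so U = (59.50, 0.000). JS is vertical with |JS| = 24.2 and S on the −y side, so S = (0.000, -24.20). The virtual corner opposite J is at (59.50, -24.20). Tangency of A1 to UB means the radius HB is perpendicular to UB and the tangent condition forces HD to be normal to DS, with radius 6.7, so the center H sits 6.7 in from both sides at H = (52.80, -17.50). Then |JH| = |H − J| = 55.62.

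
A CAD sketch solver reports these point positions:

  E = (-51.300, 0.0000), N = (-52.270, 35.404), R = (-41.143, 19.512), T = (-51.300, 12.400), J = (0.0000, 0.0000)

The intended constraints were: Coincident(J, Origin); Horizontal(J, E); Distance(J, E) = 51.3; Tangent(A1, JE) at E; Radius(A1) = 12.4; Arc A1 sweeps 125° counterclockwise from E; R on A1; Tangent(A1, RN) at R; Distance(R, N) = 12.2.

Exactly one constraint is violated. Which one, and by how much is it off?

Distance(R, N) = 12.2 — off by 7.20.

J = (0.00, 0.00) ✓; J.y = 0.00, E.y = 0.00 ✓; |JE| = 51.30 ✓; ∠(TE, EJ) = 90.00° ✓; |TE| = 12.40 ✓; bearing(T→R) − bearing(T→E) = 125.0° ✓; |TR| = 12.40 ✓; ∠(TR, RN) = 90.00° ✓; |RN| = 19.40 ✗.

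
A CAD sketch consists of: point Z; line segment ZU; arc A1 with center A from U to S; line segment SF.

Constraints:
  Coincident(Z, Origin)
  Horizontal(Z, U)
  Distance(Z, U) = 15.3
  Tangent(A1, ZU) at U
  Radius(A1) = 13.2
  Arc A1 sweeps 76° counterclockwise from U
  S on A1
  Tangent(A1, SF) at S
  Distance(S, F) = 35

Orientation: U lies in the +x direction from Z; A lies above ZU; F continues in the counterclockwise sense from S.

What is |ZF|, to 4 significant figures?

57.19

Z is at the origin; ZU is horizontal with |ZU| = 15.3 and U on the +x side, so U = (15.30, 0.000). Since A1 is tangent to ZU there, AU ⟂ ZU, so A = U + (0, 13.2) = (15.30, 13.20). On A1, U sits at bearing -90° from A; a 76° counterclockwise sweep puts S at bearing -14°, so S = A + 13.2·(cos -14°, sin -14°) = (28.11, 10.01). The tangent condition forces AS to be normal to SF, so SF runs along (−sin -14°, cos -14°); with |SF| = 35.0, F = (36.58, 43.97). Then |ZF| = |F − Z| = 57.19.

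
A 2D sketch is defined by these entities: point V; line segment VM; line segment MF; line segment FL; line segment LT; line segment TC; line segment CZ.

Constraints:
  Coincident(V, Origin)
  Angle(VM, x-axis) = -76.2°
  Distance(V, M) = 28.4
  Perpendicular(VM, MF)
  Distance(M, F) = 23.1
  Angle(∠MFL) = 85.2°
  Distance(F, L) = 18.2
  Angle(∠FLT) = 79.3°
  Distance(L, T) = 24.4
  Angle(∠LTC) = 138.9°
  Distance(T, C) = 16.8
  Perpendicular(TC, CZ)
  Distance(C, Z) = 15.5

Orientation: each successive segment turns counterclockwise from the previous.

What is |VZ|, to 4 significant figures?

39.38

V is at the origin; VM runs at -76.2° with length 28.4, so M = (6.774, -27.58). VM is perpendicular to MF, so MF runs at 13.80°; with |MF| = 23.1, F = (29.21, -22.07). ∠MFL = 85.2° gives FL at 108.6° from the x-axis; with |FL| = 18.2, L = (23.40, -4.821). ∠FLT = 79.3° gives LT at -150.7° from the x-axis; with |LT| = 24.4, T = (2.124, -16.76). ∠LTC = 138.9° gives TC at -109.6° from the x-axis; with |TC| = 16.8, C = (-3.512, -32.59). The perpendicularity gives CZ at right angles to TC, so CZ runs at -19.60°; with |CZ| = 15.5, Z = (11.09, -37.79). Then |VZ| = |Z − V| = 39.38.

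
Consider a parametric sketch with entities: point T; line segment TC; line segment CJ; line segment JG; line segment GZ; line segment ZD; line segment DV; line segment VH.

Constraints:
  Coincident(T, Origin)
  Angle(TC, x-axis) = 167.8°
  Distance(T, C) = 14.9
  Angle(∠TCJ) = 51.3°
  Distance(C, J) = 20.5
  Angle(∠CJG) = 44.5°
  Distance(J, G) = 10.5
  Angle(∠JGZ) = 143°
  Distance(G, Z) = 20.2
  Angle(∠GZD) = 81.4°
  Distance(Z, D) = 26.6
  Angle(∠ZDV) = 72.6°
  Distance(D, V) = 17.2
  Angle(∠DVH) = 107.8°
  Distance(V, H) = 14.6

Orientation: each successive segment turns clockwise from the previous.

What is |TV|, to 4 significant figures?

22.77

T is at the origin; TC runs at 167.8° with length 14.9, so C = (-14.56, 3.149). ∠TCJ = 51.3° gives CJ at 39.10° from the x-axis; with |CJ| = 20.5, J = (1.345, 16.08). ∠CJG = 44.5° gives JG at -96.40° from the x-axis; with |JG| = 10.5, G = (0.1750, 5.643). ∠JGZ = 143.0° gives GZ at -133.4° from the x-axis; with |GZ| = 20.2, Z = (-13.70, -9.034). ∠GZD = 81.4° gives ZD at 128.0° from the x-axis; with |ZD| = 26.6, D = (-30.08, 11.93). ∠ZDV = 72.6° gives DV at 20.60° from the x-axis; with |DV| = 17.2, V = (-13.98, 17.98). Then |TV| = |V − T| = 22.77.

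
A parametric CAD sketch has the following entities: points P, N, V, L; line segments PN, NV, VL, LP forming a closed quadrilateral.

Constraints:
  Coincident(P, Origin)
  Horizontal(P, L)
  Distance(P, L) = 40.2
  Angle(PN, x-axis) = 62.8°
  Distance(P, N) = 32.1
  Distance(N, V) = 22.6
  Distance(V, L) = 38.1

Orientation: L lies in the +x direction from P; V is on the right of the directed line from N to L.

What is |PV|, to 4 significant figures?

9.627

Checks: |NV| = 22.60 ✓; |VL| = 38.10 ✓.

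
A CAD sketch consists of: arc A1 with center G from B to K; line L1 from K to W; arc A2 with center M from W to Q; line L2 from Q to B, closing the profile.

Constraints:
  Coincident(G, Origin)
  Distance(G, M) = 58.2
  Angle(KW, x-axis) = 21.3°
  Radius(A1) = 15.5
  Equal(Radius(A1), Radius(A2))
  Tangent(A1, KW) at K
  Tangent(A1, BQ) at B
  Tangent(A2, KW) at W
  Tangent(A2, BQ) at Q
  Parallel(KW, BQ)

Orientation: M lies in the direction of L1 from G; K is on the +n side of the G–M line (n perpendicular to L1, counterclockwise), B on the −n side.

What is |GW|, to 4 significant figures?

60.23

The slot axis is L1's direction at 21.3°, so u = (cos 21.3°, sin 21.3°) = (0.9317, 0.3633) and n = (−sin 21.3°, cos 21.3°) = (-0.3633, 0.9317). G is at the origin and M lies 58.2 along u from G, so M = 58.2·u = (54.22, 21.14). Tangency of A1 to both parallel lines with radius 15.5 puts K and B at G ± 15.5·n: K = (-5.630, 14.44), B = (5.630, -14.44). Equal radii place W and Q the same way about M: W = M + 15.5·n = (48.59, 35.58), Q = M − 15.5·n = (59.85, 6.700). Then |GW| = |W − G| = 60.23.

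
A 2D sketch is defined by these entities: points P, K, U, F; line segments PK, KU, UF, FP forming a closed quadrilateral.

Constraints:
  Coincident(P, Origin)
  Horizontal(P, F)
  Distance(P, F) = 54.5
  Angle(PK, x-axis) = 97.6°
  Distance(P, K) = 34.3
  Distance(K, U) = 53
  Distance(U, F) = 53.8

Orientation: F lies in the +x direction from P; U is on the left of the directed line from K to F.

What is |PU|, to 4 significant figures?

69.46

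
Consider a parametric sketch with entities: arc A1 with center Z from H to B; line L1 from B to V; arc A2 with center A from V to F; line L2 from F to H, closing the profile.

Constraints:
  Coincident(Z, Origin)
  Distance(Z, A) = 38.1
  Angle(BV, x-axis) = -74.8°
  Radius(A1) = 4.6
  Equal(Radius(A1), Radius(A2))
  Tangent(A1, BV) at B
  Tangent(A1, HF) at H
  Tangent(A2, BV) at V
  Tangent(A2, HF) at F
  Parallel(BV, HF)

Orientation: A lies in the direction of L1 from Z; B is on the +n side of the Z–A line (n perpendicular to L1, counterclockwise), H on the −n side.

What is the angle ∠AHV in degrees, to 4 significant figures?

6.691°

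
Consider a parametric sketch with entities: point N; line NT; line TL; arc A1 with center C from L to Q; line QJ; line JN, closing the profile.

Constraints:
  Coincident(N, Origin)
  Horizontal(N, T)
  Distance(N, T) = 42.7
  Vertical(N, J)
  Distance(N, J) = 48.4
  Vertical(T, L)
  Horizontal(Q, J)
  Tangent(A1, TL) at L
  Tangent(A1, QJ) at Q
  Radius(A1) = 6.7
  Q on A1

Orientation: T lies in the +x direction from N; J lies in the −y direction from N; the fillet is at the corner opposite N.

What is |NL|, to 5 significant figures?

59.684

N is at the origin; N and T share the same y with |NT| = 42.7 and T on the +x side, so T = (42.700, 0.0000). N and J share the same x with |NJ| = 48.4 and J on the −y side, so J = (0.0000, -48.400). The virtual corner opposite N is at (42.700, -48.400). The tangent condition forces CL to be normal to TL and A1 meets QJ tangentially, so CQ is at right angles to QJ, with radius 6.7, so the center C sits 6.7 in from both sides at C = (36.000, -41.700). That places the tangent points at L = (42.700, -41.700) on TL and Q = (36.000, -48.400) on QJ. Then |NL| = |L − N| = 59.684.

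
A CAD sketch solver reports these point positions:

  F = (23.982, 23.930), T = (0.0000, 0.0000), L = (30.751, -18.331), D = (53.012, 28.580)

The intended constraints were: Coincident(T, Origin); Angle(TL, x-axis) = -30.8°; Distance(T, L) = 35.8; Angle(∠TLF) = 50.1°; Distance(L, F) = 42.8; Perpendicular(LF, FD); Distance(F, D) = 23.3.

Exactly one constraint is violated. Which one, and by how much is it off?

Distance(F, D) = 23.3 — off by 6.10.

T = (0.00, 0.00) ✓; TL at -30.80° ✓; |TL| = 35.80 ✓; ∠TLF = 50.10° ✓; |LF| = 42.80 ✓; ∠(LF, FD) = 90.00° ✓; |FD| = 29.40 ✗.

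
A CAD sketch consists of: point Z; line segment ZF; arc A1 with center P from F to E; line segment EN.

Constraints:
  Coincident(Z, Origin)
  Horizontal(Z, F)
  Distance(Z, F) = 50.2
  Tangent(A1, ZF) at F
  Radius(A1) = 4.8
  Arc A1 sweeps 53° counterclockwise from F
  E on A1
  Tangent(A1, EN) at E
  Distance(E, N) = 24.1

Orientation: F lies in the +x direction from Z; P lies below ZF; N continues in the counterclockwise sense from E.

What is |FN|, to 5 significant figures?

27.999

On A1, F sits at bearing 90° from P; a 53° counterclockwise sweep puts E at bearing 143°, so E = P + 4.8·(cos 143°, sin 143°) = (46.367, -1.9113). Since A1 is tangent to EN there, PE ⟂ EN, so EN runs along (−sin 143°, cos 143°); with |EN| = 24.1, N = (31.863, -21.158). Then |FN| = |N − F| = 27.999.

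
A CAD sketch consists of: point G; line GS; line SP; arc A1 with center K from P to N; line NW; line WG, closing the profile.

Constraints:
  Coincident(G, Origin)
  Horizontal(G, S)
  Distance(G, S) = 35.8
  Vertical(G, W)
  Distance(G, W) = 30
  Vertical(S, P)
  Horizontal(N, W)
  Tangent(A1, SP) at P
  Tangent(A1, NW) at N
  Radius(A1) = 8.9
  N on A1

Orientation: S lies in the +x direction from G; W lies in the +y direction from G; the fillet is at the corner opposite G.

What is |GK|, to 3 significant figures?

34.2

G and W share the same x with |GW| = 30.0 and W on the +y side, so W = (0.00, 30.0). The virtual corner opposite G is at (35.8, 30.0). Since A1 is tangent to SP there, KP ⟂ SP and the tangent condition forces KN to be normal to NW, with radius 8.9, so the center K sits 8.9 in from both sides at K = (26.9, 21.1). Then |GK| = |K − G| = 34.2.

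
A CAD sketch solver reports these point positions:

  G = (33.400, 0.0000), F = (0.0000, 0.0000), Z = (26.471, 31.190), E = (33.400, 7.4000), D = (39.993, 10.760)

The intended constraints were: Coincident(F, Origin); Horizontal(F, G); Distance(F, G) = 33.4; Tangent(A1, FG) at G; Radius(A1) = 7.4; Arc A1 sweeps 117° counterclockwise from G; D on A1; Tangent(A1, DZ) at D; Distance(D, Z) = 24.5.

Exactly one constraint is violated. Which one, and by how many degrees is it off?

Tangent(A1, DZ) at D — off by 6.49°.

F = (0.00, 0.00) ✓; F.y = 0.00, G.y = 0.00 ✓; |FG| = 33.40 ✓; ∠(EG, GF) = 90.00° ✓; |EG| = 7.400 ✓; bearing(E→D) − bearing(E→G) = 117.0° ✓; |ED| = 7.400 ✓; ∠(ED, DZ) = 83.51° ✗; |DZ| = 24.50 ✓.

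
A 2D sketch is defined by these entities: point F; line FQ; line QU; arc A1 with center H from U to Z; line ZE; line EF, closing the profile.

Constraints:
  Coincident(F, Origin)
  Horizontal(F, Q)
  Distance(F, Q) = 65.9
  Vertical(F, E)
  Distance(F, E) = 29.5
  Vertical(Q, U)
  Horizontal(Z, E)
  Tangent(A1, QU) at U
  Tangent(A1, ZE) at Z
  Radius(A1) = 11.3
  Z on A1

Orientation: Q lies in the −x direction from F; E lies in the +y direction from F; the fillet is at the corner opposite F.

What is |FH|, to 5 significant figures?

57.553

F and E share the same x with |FE| = 29.5 and E on the +y side, so E = (0.0000, 29.500). The virtual corner opposite F is at (-65.900, 29.500). Tangency of A1 to QU means the radius HU is perpendicular to QU and A1 meets ZE tangentially, so HZ is at right angles to ZE, with radius 11.3, so the center H sits 11.3 in from both sides at H = (-54.600, 18.200). Then |FH| = |H − F| = 57.553.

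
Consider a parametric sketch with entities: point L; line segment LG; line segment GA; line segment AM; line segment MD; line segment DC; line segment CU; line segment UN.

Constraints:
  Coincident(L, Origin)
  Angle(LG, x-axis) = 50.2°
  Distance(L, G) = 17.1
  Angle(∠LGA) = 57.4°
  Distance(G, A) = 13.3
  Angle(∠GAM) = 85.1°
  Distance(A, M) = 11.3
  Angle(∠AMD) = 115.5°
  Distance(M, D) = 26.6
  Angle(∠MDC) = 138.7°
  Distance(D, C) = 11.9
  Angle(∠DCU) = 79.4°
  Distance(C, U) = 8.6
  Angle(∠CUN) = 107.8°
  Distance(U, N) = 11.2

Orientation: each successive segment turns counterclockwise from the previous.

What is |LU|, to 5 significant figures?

28.939

L is at the origin; LG runs at 50.2° with length 17.1, so G = (10.946, 13.138). ∠LGA = 57.4° gives GA at 172.80° from the x-axis; with |GA| = 13.3, A = (-2.2492, 14.805). ∠GAM = 85.1° gives AM at -92.300° from the x-axis; with |AM| = 11.3, M = (-2.7027, 3.5137). ∠AMD = 115.5° gives MD at -27.800° from the x-axis; with |MD| = 26.6, D = (20.827, -8.8922). ∠MDC = 138.7° gives DC at 13.500° from the x-axis; with |DC| = 11.9, C = (32.398, -6.1142). ∠DCU = 79.4° gives CU at 114.10° from the x-axis; with |CU| = 8.6, U = (28.887, 1.7362). Then |LU| = |U − L| = 28.939.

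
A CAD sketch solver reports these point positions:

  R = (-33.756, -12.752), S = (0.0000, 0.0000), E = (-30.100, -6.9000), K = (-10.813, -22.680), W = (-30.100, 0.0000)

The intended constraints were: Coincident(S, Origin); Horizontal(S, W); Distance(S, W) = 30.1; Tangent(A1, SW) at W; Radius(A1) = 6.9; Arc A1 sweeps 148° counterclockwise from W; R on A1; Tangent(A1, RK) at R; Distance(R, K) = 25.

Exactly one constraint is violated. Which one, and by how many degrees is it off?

Tangent(A1, RK) at R — off by 8.60°.

S = (0.00, 0.00) ✓; S.y = 0.00, W.y = 0.00 ✓; |SW| = 30.10 ✓; ∠(EW, WS) = 90.00° ✓; |EW| = 6.900 ✓; bearing(E→R) − bearing(E→W) = 148.0° ✓; |ER| = 6.900 ✓; ∠(ER, RK) = 81.40° ✗; |RK| = 25.00 ✓.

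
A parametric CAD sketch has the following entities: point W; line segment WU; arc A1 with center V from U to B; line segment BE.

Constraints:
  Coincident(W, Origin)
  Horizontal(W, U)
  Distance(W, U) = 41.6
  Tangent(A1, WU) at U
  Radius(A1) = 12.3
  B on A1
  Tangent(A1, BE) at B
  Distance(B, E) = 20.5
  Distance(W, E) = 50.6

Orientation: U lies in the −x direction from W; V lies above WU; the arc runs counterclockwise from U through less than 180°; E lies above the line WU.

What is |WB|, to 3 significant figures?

33.9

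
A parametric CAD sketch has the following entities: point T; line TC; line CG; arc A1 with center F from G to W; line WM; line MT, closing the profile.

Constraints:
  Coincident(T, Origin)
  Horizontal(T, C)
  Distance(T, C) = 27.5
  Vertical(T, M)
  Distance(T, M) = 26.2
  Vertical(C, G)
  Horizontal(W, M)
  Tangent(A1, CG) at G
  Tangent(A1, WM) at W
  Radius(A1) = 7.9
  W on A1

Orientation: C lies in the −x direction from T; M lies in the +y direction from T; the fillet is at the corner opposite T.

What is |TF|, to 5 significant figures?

26.815

T is at the origin; T and C share the same y with |TC| = 27.5 and C on the −x side, so C = (-27.500, 0.0000). T and M share the same x with |TM| = 26.2 and M on the +y side, so M = (0.0000, 26.200). The virtual corner opposite T is at (-27.500, 26.200). A1 meets CG tangentially, so FG is at right angles to CG and since A1 is tangent to WM there, FW ⟂ WM, with radius 7.9, so the center F sits 7.9 in from both sides at F = (-19.600, 18.300). Then |TF| = |F − T| = 26.815.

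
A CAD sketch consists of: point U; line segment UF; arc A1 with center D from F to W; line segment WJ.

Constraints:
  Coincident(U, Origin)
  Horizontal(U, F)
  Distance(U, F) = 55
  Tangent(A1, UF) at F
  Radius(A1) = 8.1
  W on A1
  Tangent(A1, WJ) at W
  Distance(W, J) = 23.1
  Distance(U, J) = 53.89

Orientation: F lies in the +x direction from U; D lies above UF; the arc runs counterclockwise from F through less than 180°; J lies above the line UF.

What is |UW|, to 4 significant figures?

62.32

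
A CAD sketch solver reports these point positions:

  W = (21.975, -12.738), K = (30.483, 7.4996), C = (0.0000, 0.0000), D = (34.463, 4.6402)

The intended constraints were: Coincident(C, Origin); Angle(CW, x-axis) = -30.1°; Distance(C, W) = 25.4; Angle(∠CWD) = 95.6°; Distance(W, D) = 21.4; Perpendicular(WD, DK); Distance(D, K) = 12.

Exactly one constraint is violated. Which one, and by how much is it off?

Distance(D, K) = 12 — off by 7.10.

C = (0.00, 0.00) ✓; CW at -30.10° ✓; |CW| = 25.40 ✓; ∠CWD = 95.60° ✓; |WD| = 21.40 ✓; ∠(WD, DK) = 90.01° ✓; |DK| = 4.901 ✗.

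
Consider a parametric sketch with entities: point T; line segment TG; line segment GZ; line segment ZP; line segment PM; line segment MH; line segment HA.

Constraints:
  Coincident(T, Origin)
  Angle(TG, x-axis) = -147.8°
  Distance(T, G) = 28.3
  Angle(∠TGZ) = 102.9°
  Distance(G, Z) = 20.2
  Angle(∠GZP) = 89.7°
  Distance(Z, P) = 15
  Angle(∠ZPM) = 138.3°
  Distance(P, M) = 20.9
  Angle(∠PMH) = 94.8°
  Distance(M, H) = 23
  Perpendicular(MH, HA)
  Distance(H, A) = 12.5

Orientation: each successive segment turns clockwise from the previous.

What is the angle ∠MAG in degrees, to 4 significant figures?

121.0°

T is at the origin; TG runs at -147.8° with length 28.3, so G = (-23.95, -15.08). ∠TGZ = 102.9° gives GZ at 135.1° from the x-axis; with |GZ| = 20.2, Z = (-38.26, -0.8218). ∠GZP = 89.7° gives ZP at 44.80° from the x-axis; with |ZP| = 15.0, P = (-27.61, 9.748). ∠ZPM = 138.3° gives PM at 3.100° from the x-axis; with |PM| = 20.9, M = (-6.743, 10.88). ∠PMH = 94.8° gives MH at -82.10° from the x-axis; with |MH| = 23.0, H = (-3.582, -11.90). MH ⟂ HA, so HA runs at -172.1°; with |HA| = 12.5, A = (-15.96, -13.62). Then cos ∠MAG = AM·AG / (|AM||AG|), giving 121.0°.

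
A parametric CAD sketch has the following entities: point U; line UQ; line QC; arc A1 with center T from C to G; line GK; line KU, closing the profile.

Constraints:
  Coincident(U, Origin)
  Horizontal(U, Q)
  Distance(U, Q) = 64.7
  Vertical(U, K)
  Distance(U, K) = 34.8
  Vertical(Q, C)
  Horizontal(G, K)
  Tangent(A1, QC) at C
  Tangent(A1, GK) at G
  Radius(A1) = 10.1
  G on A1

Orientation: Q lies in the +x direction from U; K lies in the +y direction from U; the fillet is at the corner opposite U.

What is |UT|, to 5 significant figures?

59.927

U is at the origin; UQ is horizontal with |UQ| = 64.7 and Q on the +x side, so Q = (64.700, 0.0000). UK is vertical with |UK| = 34.8 and K on the +y side, so K = (0.0000, 34.800). The virtual corner opposite U is at (64.700, 34.800). Tangency of A1 to QC means the radius TC is perpendicular to QC and the tangent condition forces TG to be normal to GK, with radius 10.1, so the center T sits 10.1 in from both sides at T = (54.600, 24.700). Then |UT| = |T − U| = 59.927.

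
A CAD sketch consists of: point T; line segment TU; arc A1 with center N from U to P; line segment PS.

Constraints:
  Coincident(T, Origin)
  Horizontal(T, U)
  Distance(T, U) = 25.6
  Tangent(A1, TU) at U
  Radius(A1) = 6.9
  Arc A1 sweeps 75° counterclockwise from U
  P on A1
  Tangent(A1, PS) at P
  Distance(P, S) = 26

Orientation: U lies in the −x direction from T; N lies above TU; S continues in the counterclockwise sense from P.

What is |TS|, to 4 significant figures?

32.60

T is at the origin; TU is horizontal with |TU| = 25.6 and U on the −x side, so U = (-25.60, 0.000). Since A1 is tangent to TU there, NU ⟂ TU, so N = U + (0, 6.9) = (-25.60, 6.900). On A1, U sits at bearing -90° from N; a 75° counterclockwise sweep puts P at bearing -15°, so P = N + 6.9·(cos -15°, sin -15°) = (-18.94, 5.114). A1 meets PS tangentially, so NP is at right angles to PS, so PS runs along (−sin -15°, cos -15°); with |PS| = 26.0, S = (-12.21, 30.23). Then |TS| = |S − T| = 32.60.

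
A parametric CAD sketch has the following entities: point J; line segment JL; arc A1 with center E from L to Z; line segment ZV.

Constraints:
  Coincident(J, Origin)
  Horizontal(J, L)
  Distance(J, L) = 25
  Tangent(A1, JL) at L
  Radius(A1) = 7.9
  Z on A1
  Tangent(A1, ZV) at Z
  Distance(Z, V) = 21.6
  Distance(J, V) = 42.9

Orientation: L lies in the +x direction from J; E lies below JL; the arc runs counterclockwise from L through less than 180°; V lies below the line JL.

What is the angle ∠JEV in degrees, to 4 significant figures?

121.2°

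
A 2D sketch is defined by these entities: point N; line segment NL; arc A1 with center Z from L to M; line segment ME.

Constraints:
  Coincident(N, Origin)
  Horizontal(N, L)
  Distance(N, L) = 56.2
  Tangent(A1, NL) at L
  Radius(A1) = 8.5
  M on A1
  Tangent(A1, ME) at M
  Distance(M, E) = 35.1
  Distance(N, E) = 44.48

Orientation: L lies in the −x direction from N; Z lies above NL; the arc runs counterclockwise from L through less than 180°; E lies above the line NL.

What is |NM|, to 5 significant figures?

49.260

N is at the origin; N and L share the same y with |NL| = 56.2 and L on the −x side, so L = (-56.200, 0.0000). Tangency of A1 to NL means the radius ZL is perpendicular to NL, so Z = L + (0, 8.5) = (-56.200, 8.5000). Since ZM ⟂ ME (tangency), |ZE| = √(8.5² + 35.1²) = 36.115 regardless of where M sits on A1. So E lies on both circle(N, 44.48) and circle(Z, 36.115); the above-NL intersection is E = (-29.738, 33.077). M is the foot of the tangent from E: M = (-49.112, 3.8083).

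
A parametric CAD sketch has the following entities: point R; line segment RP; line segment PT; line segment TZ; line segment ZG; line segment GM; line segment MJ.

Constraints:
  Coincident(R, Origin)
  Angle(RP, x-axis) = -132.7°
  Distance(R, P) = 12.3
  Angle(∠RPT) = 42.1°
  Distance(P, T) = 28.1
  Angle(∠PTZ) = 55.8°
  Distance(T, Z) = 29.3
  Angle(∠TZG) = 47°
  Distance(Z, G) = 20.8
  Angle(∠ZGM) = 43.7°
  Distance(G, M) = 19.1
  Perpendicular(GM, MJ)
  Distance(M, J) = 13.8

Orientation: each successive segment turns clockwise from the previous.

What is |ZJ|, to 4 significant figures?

4.102

R is at the origin; RP runs at -132.7° with length 12.3, so P = (-8.341, -9.039). ∠RPT = 42.1° gives PT at 89.40° from the x-axis; with |PT| = 28.1, T = (-8.047, 19.06). ∠PTZ = 55.8° gives TZ at -34.80° from the x-axis; with |TZ| = 29.3, Z = (16.01, 2.337). ∠TZG = 47.0° gives ZG at -167.8° from the x-axis; with |ZG| = 20.8, G = (-4.318, -2.058). ∠ZGM = 43.7° gives GM at 55.90° from the x-axis; with |GM| = 19.1, M = (6.391, 13.76). GM ⟂ MJ, so MJ runs at -34.10°; with |MJ| = 13.8, J = (17.82, 6.021). Then |ZJ| = |J − Z| = 4.102.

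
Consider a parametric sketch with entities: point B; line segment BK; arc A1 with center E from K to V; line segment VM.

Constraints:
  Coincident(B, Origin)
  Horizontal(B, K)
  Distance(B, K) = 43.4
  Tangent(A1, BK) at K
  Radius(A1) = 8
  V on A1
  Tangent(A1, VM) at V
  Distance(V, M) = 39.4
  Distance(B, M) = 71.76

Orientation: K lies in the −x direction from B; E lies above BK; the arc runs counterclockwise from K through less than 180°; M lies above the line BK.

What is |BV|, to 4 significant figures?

38.15

Checks: |EV| = 8.000 ✓; ∠(EV, VM) = 90.00° ✓; |VM| = 39.40 ✓; |BM| = 71.76 ✓.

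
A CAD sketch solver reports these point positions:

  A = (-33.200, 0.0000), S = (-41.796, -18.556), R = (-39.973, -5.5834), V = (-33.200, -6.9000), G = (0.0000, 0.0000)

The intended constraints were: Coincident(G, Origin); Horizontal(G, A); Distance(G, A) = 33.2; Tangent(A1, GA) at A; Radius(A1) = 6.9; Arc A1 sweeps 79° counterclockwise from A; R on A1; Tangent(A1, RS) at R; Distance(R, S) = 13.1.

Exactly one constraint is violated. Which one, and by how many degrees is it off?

Tangent(A1, RS) at R — off by 3.00°.

G = (0.00, 0.00) ✓; G.y = 0.00, A.y = 0.00 ✓; |GA| = 33.20 ✓; ∠(VA, AG) = 90.00° ✓; |VA| = 6.900 ✓; bearing(V→R) − bearing(V→A) = 79.00° ✓; |VR| = 6.900 ✓; ∠(VR, RS) = 87.00° ✗; |RS| = 13.10 ✓.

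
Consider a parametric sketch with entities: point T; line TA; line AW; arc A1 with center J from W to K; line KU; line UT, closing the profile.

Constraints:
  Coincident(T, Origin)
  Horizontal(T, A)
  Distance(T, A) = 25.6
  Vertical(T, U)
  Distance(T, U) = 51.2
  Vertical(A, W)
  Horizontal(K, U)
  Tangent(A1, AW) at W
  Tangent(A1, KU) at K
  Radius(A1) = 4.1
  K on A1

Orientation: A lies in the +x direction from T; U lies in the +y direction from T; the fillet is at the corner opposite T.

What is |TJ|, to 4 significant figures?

51.78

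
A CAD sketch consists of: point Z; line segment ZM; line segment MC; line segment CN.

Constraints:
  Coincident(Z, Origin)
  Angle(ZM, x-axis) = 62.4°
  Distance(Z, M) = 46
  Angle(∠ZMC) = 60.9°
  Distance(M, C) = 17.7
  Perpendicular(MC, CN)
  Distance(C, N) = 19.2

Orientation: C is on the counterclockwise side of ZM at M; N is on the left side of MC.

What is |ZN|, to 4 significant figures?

21.51

∠ZMC = 60.9°, so MC runs at 62.4° + (180° − 60.9°) = 181.5° from the x-axis; with |MC| = 17.7, C = M + 17.7·(cos 181.5°, sin 181.5°) = (3.618, 40.30). MC is perpendicular to CN; with |CN| = 19.2 on the left of MC, N = C + 19.2·(0.02618, -0.9997) = (4.120, 21.11). Then |ZN| = |N − Z| = 21.51.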